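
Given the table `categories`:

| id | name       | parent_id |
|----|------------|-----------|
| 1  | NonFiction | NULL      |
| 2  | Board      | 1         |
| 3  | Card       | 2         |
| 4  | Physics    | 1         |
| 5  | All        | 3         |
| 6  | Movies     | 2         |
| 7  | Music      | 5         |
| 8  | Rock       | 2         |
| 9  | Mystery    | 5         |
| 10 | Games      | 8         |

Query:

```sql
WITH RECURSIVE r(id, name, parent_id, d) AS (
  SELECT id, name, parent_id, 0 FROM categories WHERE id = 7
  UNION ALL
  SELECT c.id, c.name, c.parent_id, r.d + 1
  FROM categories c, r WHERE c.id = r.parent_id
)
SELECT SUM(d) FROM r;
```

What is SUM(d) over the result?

Base: id=7 (Music), parent_id=5, d 0.
Iteration 1: join on id=5 -> All (id 5, parent_id=3, d 1).
Iteration 2: join on id=3 -> Card (id 3, parent_id=2, d 2).
Iteration 3: join on id=2 -> Board (id 2, parent_id=1, d 3).
Iteration 4: join on id=1 -> NonFiction (id 1, parent_id=NULL, d 4).
Iteration 5: parent_id is NULL; no match; recursion stops.
SUM(d) = 0 + 1 + 2 + 3 + 4 = 10.

10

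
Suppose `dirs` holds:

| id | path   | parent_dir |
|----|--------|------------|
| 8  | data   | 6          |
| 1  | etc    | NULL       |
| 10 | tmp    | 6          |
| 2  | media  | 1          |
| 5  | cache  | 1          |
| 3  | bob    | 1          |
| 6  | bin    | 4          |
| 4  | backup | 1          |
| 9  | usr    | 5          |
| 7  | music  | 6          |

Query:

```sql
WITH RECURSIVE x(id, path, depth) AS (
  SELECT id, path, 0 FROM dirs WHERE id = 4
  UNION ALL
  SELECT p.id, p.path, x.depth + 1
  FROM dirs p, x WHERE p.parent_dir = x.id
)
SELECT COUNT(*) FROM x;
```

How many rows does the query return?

Base: id=4 (backup) at depth 0.
Iteration 1: rows with parent_dir in {4} -> bin (id 6, depth 1).
Iteration 2: rows with parent_dir in {6} -> music (id 7, depth 2), data (id 8, depth 2), tmp (id 10, depth 2).
Iteration 3: no rows with parent_dir in {7,8,10}; recursion stops.
Total rows emitted: 5.

5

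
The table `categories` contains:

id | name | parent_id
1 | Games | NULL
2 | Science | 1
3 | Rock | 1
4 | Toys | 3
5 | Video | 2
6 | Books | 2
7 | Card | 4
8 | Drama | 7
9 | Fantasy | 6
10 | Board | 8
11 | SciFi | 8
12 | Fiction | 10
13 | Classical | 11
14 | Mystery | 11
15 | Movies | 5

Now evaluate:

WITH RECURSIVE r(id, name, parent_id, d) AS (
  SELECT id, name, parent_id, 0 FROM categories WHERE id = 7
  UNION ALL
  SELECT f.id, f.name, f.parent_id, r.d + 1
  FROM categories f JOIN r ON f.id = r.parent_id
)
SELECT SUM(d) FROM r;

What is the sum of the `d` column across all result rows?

6

Base: id=7 (Card), parent_id=4, d 0.
Iteration 1: join on id=4 -> Toys (id 4, parent_id=3, d 1).
Iteration 2: join on id=3 -> Rock (id 3, parent_id=1, d 2).
Iteration 3: join on id=1 -> Games (id 1, parent_id=NULL, d 3).
Iteration 4: parent_id is NULL; no match; recursion stops.
SUM(d) = 0 + 1 + 2 + 3 = 6.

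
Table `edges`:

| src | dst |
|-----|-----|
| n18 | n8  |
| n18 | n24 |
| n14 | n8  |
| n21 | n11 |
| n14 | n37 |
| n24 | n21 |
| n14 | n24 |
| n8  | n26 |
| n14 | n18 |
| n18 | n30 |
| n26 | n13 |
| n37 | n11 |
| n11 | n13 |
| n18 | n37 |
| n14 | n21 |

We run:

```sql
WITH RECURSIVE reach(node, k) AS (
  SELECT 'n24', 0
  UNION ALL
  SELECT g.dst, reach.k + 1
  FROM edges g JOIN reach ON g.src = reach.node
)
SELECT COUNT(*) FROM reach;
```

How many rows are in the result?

Base: (n24, k=0).
Iteration 1: edges from {n24} -> (n21, k=1).
Iteration 2: edges from {n21} -> (n11, k=2).
Iteration 3: edges from {n11} -> (n13, k=3).
Iteration 4: no outgoing edges from {n13}; recursion stops.
Total rows emitted: 4.

4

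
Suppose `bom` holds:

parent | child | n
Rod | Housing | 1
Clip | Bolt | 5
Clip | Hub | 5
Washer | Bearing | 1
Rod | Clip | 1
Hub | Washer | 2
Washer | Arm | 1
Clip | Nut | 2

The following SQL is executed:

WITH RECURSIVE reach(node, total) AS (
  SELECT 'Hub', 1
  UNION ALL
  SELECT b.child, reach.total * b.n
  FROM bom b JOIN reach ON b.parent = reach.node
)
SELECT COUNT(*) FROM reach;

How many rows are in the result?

4

Base: (Hub, total=1).
Iteration 1: components of {Hub} -> Washer = 1*2 = 2.
Iteration 2: components of {Washer} -> Arm = 2*1 = 2, Bearing = 2*1 = 2.
Iteration 3: no further components; recursion stops.
Total rows emitted: 4.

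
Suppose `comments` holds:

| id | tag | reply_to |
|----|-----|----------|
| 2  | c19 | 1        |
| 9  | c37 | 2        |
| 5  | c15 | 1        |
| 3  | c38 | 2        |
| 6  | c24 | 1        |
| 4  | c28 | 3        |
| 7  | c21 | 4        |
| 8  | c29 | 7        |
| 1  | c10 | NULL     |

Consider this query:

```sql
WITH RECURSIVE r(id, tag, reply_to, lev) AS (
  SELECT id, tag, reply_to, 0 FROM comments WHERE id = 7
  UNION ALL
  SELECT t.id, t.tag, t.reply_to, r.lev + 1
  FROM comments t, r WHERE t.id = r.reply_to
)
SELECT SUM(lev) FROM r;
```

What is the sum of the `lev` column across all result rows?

Base: id=7 (c21), reply_to=4, lev 0.
Iteration 1: join on id=4 -> c28 (id 4, reply_to=3, lev 1).
Iteration 2: join on id=3 -> c38 (id 3, reply_to=2, lev 2).
Iteration 3: join on id=2 -> c19 (id 2, reply_to=1, lev 3).
Iteration 4: join on id=1 -> c10 (id 1, reply_to=NULL, lev 4).
Iteration 5: reply_to is NULL; no match; recursion stops.
SUM(lev) = 0 + 1 + 2 + 3 + 4 = 10.

10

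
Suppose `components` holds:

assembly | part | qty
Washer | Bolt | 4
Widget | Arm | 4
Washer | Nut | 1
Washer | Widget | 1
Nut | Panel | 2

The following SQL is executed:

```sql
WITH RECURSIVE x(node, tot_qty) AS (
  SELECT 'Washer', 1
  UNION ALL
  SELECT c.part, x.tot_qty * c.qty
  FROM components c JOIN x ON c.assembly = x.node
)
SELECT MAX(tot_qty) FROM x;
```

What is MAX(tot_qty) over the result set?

Base: (Washer, tot_qty=1).
Iteration 1: components of {Washer} -> Bolt = 1*4 = 4, Nut = 1*1 = 1, Widget = 1*1 = 1.
Iteration 2: components of {Bolt,Nut,Widget} -> Arm = 1*4 = 4, Panel = 1*2 = 2.
Iteration 3: no further components; recursion stops.
tot_qty values: 1, 4, 1, 1, 2, 4; the maximum is 4.

4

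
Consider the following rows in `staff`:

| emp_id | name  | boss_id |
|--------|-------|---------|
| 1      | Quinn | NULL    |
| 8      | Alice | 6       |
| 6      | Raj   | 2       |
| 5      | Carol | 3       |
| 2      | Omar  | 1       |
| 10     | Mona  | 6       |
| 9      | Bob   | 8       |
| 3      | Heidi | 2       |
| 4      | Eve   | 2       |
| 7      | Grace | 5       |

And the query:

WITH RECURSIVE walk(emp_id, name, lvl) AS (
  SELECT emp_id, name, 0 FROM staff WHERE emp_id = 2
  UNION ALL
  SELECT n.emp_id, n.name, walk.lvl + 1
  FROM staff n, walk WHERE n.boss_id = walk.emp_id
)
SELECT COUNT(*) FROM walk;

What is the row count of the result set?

Base: emp_id=2 (Omar) at lvl 0.
Iteration 1: rows with boss_id in {2} -> Heidi (id 3, lvl 1), Eve (id 4, lvl 1), Raj (id 6, lvl 1).
Iteration 2: rows with boss_id in {3,4,6} -> Carol (id 5, lvl 2), Alice (id 8, lvl 2), Mona (id 10, lvl 2).
Iteration 3: rows with boss_id in {5,8,10} -> Grace (id 7, lvl 3), Bob (id 9, lvl 3).
Iteration 4: no rows with boss_id in {7,9}; recursion stops.
Total rows emitted: 9.

9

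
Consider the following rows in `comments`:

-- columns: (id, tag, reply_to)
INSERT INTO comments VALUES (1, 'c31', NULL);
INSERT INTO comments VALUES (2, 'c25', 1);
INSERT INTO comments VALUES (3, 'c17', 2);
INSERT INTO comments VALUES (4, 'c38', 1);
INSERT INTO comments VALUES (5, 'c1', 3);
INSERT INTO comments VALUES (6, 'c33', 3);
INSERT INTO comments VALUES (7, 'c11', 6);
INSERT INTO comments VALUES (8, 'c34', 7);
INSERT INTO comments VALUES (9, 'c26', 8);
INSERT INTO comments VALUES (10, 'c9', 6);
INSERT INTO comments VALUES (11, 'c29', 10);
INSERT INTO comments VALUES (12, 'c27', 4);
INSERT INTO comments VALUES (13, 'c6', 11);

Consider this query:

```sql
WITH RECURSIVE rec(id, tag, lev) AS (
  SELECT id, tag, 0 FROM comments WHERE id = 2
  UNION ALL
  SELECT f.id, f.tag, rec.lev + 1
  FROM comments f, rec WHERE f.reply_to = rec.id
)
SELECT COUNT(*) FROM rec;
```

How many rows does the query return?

10

Base: id=2 (c25) at lev 0.
Iteration 1: rows with reply_to in {2} -> c17 (id 3, lev 1).
Iteration 2: rows with reply_to in {3} -> c1 (id 5, lev 2), c33 (id 6, lev 2).
Iteration 3: rows with reply_to in {5,6} -> c11 (id 7, lev 3), c9 (id 10, lev 3).
Iteration 4: rows with reply_to in {7,10} -> c34 (id 8, lev 4), c29 (id 11, lev 4).
Iteration 5: rows with reply_to in {8,11} -> c26 (id 9, lev 5), c6 (id 13, lev 5).
Iteration 6: no rows with reply_to in {9,13}; recursion stops.
Total rows emitted: 10.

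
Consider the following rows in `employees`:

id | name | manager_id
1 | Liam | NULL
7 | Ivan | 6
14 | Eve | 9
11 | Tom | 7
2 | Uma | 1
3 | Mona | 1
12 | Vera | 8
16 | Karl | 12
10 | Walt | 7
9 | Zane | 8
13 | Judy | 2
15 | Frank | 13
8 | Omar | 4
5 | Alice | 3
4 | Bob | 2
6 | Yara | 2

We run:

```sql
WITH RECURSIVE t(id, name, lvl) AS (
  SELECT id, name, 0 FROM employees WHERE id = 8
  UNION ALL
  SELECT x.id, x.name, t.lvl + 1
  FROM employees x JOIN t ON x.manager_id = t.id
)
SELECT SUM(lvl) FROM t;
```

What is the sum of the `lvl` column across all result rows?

Base: id=8 (Omar) at lvl 0.
Iteration 1: rows with manager_id in {8} -> Zane (id 9, lvl 1), Vera (id 12, lvl 1).
Iteration 2: rows with manager_id in {9,12} -> Eve (id 14, lvl 2), Karl (id 16, lvl 2).
Iteration 3: no rows with manager_id in {14,16}; recursion stops.
SUM(lvl) = 0 + 1 + 1 + 2 + 2 = 6.

6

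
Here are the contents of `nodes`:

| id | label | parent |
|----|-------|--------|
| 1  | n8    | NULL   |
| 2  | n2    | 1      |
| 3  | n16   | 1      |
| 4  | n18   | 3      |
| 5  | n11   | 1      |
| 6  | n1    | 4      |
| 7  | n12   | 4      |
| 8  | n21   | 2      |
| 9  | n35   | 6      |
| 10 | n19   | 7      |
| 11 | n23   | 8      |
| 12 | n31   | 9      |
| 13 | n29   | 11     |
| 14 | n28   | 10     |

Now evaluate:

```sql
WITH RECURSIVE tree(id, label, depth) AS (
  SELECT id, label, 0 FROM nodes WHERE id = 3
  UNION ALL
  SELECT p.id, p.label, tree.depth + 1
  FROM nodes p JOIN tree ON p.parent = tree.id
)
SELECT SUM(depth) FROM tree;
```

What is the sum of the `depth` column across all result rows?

Base: id=3 (n16) at depth 0.
Iteration 1: rows with parent in {3} -> n18 (id 4, depth 1).
Iteration 2: rows with parent in {4} -> n1 (id 6, depth 2), n12 (id 7, depth 2).
Iteration 3: rows with parent in {6,7} -> n35 (id 9, depth 3), n19 (id 10, depth 3).
Iteration 4: rows with parent in {9,10} -> n31 (id 12, depth 4), n28 (id 14, depth 4).
Iteration 5: no rows with parent in {12,14}; recursion stops.
SUM(depth) = 0 + 1 + 2 + 2 + 3 + 3 + 4 + 4 = 19.

19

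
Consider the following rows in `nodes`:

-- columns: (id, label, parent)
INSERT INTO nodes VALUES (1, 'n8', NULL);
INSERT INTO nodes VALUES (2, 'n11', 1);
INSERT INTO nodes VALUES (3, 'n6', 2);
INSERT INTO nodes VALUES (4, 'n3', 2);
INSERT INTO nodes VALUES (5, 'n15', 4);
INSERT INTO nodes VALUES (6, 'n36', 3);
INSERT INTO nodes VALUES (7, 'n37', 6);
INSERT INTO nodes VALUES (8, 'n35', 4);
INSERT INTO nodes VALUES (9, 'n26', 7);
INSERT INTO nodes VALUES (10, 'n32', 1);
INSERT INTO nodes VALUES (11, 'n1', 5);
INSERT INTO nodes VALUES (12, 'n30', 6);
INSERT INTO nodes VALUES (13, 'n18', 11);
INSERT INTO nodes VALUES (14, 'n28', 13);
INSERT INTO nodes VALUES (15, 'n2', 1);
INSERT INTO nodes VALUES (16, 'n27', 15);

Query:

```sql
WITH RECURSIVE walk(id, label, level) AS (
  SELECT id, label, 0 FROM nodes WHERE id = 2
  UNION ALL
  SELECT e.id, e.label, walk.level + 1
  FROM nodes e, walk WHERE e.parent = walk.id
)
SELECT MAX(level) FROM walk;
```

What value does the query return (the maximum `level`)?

5

Base: id=2 (n11) at level 0.
Iteration 1: rows with parent in {2} -> n6 (id 3, level 1), n3 (id 4, level 1).
Iteration 2: rows with parent in {3,4} -> n15 (id 5, level 2), n36 (id 6, level 2), n35 (id 8, level 2).
Iteration 3: rows with parent in {5,6,8} -> n37 (id 7, level 3), n1 (id 11, level 3), n30 (id 12, level 3).
Iteration 4: rows with parent in {7,11,12} -> n26 (id 9, level 4), n18 (id 13, level 4).
Iteration 5: rows with parent in {9,13} -> n28 (id 14, level 5).
Iteration 6: no rows with parent in {14}; recursion stops.
level values: 0, 1, 1, 2, 2, 2, 3, 3, 3, 4, 4, 5; the maximum is 5.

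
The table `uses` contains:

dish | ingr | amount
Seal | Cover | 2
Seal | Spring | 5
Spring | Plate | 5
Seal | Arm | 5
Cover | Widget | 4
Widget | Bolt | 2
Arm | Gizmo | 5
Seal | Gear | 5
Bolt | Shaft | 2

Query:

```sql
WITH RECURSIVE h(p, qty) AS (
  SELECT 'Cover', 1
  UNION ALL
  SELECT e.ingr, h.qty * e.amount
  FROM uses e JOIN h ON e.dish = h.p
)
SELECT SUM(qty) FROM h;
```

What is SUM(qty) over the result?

Base: (Cover, qty=1).
Iteration 1: components of {Cover} -> Widget = 1*4 = 4.
Iteration 2: components of {Widget} -> Bolt = 4*2 = 8.
Iteration 3: components of {Bolt} -> Shaft = 8*2 = 16.
Iteration 4: no further components; recursion stops.
SUM(qty) = 1 + 4 + 8 + 16 = 29.

29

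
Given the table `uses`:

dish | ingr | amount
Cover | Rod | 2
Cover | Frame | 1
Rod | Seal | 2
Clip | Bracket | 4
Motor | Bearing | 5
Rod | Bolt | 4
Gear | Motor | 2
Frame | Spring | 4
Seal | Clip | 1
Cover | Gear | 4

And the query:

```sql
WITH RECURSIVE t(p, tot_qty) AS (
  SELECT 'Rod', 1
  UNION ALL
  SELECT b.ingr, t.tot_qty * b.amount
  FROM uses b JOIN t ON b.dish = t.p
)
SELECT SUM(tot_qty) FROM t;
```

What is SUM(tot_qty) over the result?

Base: (Rod, tot_qty=1).
Iteration 1: components of {Rod} -> Bolt = 1*4 = 4, Seal = 1*2 = 2.
Iteration 2: components of {Bolt,Seal} -> Clip = 2*1 = 2.
Iteration 3: components of {Clip} -> Bracket = 2*4 = 8.
Iteration 4: no further components; recursion stops.
SUM(tot_qty) = 1 + 4 + 2 + 2 + 8 = 17.

17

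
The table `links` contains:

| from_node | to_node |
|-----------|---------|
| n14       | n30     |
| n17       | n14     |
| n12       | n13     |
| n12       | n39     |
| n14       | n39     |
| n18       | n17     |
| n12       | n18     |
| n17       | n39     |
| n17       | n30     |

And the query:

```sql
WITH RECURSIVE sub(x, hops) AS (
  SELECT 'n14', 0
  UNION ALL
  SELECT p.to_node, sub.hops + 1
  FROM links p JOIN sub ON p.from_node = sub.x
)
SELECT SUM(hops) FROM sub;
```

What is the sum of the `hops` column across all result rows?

2

Base: (n14, hops=0).
Iteration 1: edges from {n14} -> (n30, hops=1), (n39, hops=1).
Iteration 2: no outgoing edges from {n30,n39}; recursion stops.
SUM(hops) = 0 + 1 + 1 = 2.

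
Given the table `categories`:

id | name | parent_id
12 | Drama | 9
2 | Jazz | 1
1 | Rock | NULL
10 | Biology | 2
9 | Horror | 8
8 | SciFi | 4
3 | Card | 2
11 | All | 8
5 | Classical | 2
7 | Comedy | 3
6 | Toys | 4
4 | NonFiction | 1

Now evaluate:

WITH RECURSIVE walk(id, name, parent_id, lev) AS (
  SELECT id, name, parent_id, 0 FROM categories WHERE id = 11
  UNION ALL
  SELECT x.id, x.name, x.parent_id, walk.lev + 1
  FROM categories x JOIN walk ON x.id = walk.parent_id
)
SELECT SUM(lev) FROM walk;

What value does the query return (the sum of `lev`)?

Base: id=11 (All), parent_id=8, lev 0.
Iteration 1: join on id=8 -> SciFi (id 8, parent_id=4, lev 1).
Iteration 2: join on id=4 -> NonFiction (id 4, parent_id=1, lev 2).
Iteration 3: join on id=1 -> Rock (id 1, parent_id=NULL, lev 3).
Iteration 4: parent_id is NULL; no match; recursion stops.
SUM(lev) = 0 + 1 + 2 + 3 = 6.

6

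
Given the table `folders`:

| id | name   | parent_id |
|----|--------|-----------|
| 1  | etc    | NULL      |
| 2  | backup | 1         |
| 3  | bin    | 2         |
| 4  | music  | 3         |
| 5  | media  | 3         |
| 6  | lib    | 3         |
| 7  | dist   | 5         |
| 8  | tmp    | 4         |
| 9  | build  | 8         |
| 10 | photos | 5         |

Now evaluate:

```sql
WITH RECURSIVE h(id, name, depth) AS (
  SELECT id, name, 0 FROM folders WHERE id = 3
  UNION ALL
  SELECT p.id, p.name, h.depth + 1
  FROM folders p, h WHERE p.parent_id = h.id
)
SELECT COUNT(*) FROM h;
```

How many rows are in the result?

Base: id=3 (bin) at depth 0.
Iteration 1: rows with parent_id in {3} -> music (id 4, depth 1), media (id 5, depth 1), lib (id 6, depth 1).
Iteration 2: rows with parent_id in {4,5,6} -> dist (id 7, depth 2), tmp (id 8, depth 2), photos (id 10, depth 2).
Iteration 3: rows with parent_id in {7,8,10} -> build (id 9, depth 3).
Iteration 4: no rows with parent_id in {9}; recursion stops.
Total rows emitted: 8.

8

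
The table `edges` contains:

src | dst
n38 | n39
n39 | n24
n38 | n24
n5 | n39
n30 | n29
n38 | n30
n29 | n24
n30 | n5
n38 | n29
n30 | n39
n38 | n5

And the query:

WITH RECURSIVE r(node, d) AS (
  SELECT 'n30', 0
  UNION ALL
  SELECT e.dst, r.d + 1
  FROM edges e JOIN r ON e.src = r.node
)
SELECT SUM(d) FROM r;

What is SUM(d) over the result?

Base: (n30, d=0).
Iteration 1: edges from {n30} -> (n29, d=1), (n39, d=1), (n5, d=1).
Iteration 2: edges from {n29,n39,n5} -> (n24, d=2) x2, (n39, d=2). [UNION ALL keeps all 3 new rows, including repeats]
Iteration 3: edges from {n24,n39} -> (n24, d=3).
Iteration 4: no outgoing edges from {n24}; recursion stops.
SUM(d) = 0 + 1 + 1 + 1 + 2 + 2 + 2 + 3 = 12.

12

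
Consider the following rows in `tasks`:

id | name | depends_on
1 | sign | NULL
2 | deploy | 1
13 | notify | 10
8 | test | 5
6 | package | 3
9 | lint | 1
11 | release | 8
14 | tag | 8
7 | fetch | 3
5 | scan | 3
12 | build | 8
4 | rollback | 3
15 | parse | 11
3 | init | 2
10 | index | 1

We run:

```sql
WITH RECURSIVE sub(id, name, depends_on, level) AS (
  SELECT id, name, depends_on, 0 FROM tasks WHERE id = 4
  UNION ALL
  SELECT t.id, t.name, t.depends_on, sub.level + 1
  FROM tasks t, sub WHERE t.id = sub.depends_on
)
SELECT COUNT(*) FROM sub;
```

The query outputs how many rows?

Base: id=4 (rollback), depends_on=3, level 0.
Iteration 1: join on id=3 -> init (id 3, depends_on=2, level 1).
Iteration 2: join on id=2 -> deploy (id 2, depends_on=1, level 2).
Iteration 3: join on id=1 -> sign (id 1, depends_on=NULL, level 3).
Iteration 4: depends_on is NULL; no match; recursion stops.
Total rows emitted: 4.

4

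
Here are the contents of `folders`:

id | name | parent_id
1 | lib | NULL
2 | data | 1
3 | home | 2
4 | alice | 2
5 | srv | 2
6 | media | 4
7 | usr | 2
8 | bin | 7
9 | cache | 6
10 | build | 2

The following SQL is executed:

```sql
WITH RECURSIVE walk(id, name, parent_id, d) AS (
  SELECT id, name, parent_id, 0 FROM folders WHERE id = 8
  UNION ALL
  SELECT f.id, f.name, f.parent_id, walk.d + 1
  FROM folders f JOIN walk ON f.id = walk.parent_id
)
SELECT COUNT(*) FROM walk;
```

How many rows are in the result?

4

Base: id=8 (bin), parent_id=7, d 0.
Iteration 1: join on id=7 -> usr (id 7, parent_id=2, d 1).
Iteration 2: join on id=2 -> data (id 2, parent_id=1, d 2).
Iteration 3: join on id=1 -> lib (id 1, parent_id=NULL, d 3).
Iteration 4: parent_id is NULL; no match; recursion stops.
Total rows emitted: 4.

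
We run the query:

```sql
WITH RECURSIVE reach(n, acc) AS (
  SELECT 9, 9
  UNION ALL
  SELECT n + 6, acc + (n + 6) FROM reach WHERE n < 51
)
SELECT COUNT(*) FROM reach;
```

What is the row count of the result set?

8

Base: n=9, acc=9.
Iteration 1: 9 < 51 holds -> n = 9 + 6 = 15, acc = 9 + 15 = 24.
Iteration 2: 15 < 51 holds -> n = 15 + 6 = 21, acc = 24 + 21 = 45.
Iteration 3: 21 < 51 holds -> n = 21 + 6 = 27, acc = 45 + 27 = 72.
Iteration 4: 27 < 51 holds -> n = 27 + 6 = 33, acc = 72 + 33 = 105.
Iteration 5: 33 < 51 holds -> n = 33 + 6 = 39, acc = 105 + 39 = 144.
Iteration 6: 39 < 51 holds -> n = 39 + 6 = 45, acc = 144 + 45 = 189.
Iteration 7: 45 < 51 holds -> n = 45 + 6 = 51, acc = 189 + 51 = 240.
Iteration 8: 51 < 51 fails; recursion stops.
Total rows emitted: 8.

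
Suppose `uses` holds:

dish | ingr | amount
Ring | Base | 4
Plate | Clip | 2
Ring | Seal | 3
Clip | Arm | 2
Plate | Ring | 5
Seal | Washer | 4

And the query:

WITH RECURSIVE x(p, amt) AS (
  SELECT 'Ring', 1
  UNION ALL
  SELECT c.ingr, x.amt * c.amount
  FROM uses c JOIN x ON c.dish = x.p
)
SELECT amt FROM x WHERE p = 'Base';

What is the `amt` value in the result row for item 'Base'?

4

Base: (Ring, amt=1).
Iteration 1: components of {Ring} -> Base = 1*4 = 4, Seal = 1*3 = 3.
Iteration 2: components of {Base,Seal} -> Washer = 3*4 = 12.
Iteration 3: no further components; recursion stops.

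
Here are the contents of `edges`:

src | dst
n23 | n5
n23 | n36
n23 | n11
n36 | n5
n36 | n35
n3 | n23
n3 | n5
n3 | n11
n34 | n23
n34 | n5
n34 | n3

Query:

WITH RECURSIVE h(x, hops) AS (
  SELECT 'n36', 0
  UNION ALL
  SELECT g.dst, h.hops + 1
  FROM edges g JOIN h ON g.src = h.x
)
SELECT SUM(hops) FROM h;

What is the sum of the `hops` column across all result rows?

2

Base: (n36, hops=0).
Iteration 1: edges from {n36} -> (n35, hops=1), (n5, hops=1).
Iteration 2: no outgoing edges from {n35,n5}; recursion stops.
SUM(hops) = 0 + 1 + 1 = 2.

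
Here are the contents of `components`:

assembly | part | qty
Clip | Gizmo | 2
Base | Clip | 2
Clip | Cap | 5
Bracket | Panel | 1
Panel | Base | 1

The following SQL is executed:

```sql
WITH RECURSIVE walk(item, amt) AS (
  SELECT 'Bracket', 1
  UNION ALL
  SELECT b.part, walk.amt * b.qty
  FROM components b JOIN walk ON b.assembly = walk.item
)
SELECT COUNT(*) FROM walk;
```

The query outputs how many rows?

6

Base: (Bracket, amt=1).
Iteration 1: components of {Bracket} -> Panel = 1*1 = 1.
Iteration 2: components of {Panel} -> Base = 1*1 = 1.
Iteration 3: components of {Base} -> Clip = 1*2 = 2.
Iteration 4: components of {Clip} -> Cap = 2*5 = 10, Gizmo = 2*2 = 4.
Iteration 5: no further components; recursion stops.
Total rows emitted: 6.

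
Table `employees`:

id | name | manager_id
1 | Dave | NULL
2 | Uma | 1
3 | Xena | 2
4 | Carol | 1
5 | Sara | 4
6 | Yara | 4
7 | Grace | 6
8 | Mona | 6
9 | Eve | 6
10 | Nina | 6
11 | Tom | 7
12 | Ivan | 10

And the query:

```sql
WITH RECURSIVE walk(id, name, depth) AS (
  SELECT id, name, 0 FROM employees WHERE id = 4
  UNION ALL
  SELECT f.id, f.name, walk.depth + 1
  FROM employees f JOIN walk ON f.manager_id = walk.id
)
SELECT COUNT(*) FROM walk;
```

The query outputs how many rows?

Base: id=4 (Carol) at depth 0.
Iteration 1: rows with manager_id in {4} -> Sara (id 5, depth 1), Yara (id 6, depth 1).
Iteration 2: rows with manager_id in {5,6} -> Grace (id 7, depth 2), Mona (id 8, depth 2), Eve (id 9, depth 2), Nina (id 10, depth 2).
Iteration 3: rows with manager_id in {7,8,9,10} -> Tom (id 11, depth 3), Ivan (id 12, depth 3).
Iteration 4: no rows with manager_id in {11,12}; recursion stops.
Total rows emitted: 9.

9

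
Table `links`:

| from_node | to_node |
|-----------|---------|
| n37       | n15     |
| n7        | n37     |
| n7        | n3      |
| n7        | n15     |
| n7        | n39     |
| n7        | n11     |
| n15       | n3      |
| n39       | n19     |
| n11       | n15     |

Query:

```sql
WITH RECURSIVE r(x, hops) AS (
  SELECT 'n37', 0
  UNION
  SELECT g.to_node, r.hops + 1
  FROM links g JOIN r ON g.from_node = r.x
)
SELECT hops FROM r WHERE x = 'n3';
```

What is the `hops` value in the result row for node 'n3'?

2

Base: (n37, hops=0).
Iteration 1: edges from {n37} -> (n15, hops=1).
Iteration 2: edges from {n15} -> (n3, hops=2).
Iteration 3: no outgoing edges from {n3}; recursion stops.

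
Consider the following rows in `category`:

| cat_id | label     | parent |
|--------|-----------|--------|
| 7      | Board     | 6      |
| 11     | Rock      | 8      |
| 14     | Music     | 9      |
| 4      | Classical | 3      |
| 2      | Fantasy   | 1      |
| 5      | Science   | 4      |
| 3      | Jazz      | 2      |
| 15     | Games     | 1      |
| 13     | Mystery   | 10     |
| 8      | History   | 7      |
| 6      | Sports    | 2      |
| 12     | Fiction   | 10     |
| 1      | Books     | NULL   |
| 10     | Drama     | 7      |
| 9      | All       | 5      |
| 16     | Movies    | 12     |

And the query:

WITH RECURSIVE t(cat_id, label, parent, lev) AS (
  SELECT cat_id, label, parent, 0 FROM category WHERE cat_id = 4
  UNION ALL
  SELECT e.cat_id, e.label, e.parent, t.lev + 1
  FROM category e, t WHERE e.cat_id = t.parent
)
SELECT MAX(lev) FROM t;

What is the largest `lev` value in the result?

3

Base: cat_id=4 (Classical), parent=3, lev 0.
Iteration 1: join on cat_id=3 -> Jazz (id 3, parent=2, lev 1).
Iteration 2: join on cat_id=2 -> Fantasy (id 2, parent=1, lev 2).
Iteration 3: join on cat_id=1 -> Books (id 1, parent=NULL, lev 3).
Iteration 4: parent is NULL; no match; recursion stops.
lev values: 0, 1, 2, 3; the maximum is 3.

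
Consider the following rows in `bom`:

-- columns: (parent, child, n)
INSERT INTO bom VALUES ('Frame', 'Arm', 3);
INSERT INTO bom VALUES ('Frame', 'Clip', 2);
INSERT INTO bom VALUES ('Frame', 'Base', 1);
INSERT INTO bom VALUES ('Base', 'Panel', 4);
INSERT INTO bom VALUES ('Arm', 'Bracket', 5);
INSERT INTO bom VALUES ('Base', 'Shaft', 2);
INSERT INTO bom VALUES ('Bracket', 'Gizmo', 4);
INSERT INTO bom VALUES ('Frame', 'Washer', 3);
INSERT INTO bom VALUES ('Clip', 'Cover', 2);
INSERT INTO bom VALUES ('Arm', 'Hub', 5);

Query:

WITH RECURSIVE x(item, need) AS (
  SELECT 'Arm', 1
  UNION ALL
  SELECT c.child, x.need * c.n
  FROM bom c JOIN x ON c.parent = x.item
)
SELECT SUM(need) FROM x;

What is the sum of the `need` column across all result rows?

Base: (Arm, need=1).
Iteration 1: components of {Arm} -> Bracket = 1*5 = 5, Hub = 1*5 = 5.
Iteration 2: components of {Bracket,Hub} -> Gizmo = 5*4 = 20.
Iteration 3: no further components; recursion stops.
SUM(need) = 1 + 5 + 5 + 20 = 31.

31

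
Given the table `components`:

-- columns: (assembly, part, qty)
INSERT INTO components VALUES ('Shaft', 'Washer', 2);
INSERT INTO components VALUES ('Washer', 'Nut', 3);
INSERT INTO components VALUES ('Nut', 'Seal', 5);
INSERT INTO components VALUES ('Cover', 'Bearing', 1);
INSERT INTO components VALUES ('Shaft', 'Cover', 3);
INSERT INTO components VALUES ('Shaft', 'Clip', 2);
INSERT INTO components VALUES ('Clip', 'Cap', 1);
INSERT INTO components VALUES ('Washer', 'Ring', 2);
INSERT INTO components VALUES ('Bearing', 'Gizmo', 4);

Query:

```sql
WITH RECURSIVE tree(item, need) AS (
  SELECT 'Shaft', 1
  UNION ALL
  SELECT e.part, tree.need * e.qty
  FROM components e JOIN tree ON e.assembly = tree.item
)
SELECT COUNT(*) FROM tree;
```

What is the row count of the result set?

10

Base: (Shaft, need=1).
Iteration 1: components of {Shaft} -> Clip = 1*2 = 2, Cover = 1*3 = 3, Washer = 1*2 = 2.
Iteration 2: components of {Clip,Cover,Washer} -> Bearing = 3*1 = 3, Cap = 2*1 = 2, Nut = 2*3 = 6, Ring = 2*2 = 4.
Iteration 3: components of {Bearing,Cap,Nut,Ring} -> Gizmo = 3*4 = 12, Seal = 6*5 = 30.
Iteration 4: no further components; recursion stops.
Total rows emitted: 10.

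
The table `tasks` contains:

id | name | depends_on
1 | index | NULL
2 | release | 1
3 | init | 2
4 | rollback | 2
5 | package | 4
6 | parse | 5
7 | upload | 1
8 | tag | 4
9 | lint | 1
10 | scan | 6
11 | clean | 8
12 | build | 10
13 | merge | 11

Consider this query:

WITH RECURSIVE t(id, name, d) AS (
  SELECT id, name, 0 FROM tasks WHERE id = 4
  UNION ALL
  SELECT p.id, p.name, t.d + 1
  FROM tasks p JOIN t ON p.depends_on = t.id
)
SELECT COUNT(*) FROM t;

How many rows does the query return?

8

Base: id=4 (rollback) at d 0.
Iteration 1: rows with depends_on in {4} -> package (id 5, d 1), tag (id 8, d 1).
Iteration 2: rows with depends_on in {5,8} -> parse (id 6, d 2), clean (id 11, d 2).
Iteration 3: rows with depends_on in {6,11} -> scan (id 10, d 3), merge (id 13, d 3).
Iteration 4: rows with depends_on in {10,13} -> build (id 12, d 4).
Iteration 5: no rows with depends_on in {12}; recursion stops.
Total rows emitted: 8.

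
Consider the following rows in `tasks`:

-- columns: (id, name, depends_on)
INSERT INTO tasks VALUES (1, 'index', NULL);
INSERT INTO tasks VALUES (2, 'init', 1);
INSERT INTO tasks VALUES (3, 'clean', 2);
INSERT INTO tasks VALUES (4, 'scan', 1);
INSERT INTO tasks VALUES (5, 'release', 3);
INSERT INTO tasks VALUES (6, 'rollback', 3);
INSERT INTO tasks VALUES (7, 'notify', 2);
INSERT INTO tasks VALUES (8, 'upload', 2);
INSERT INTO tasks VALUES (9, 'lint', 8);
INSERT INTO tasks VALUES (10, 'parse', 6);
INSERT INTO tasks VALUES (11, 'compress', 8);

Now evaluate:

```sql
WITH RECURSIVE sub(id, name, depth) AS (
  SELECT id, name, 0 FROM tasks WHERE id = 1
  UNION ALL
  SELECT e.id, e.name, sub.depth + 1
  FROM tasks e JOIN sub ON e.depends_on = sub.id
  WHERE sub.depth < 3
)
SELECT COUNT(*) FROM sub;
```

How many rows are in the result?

Base: id=1 (index) at depth 0.
Iteration 1: rows with depends_on in {1} -> init (id 2, depth 1), scan (id 4, depth 1).
Iteration 2: rows with depends_on in {2,4} -> clean (id 3, depth 2), notify (id 7, depth 2), upload (id 8, depth 2).
Iteration 3: rows with depends_on in {3,7,8} -> release (id 5, depth 3), rollback (id 6, depth 3), lint (id 9, depth 3), compress (id 11, depth 3).
Iteration 4: depth < 3 fails for all current rows; recursion stops.
Total rows emitted: 10.

10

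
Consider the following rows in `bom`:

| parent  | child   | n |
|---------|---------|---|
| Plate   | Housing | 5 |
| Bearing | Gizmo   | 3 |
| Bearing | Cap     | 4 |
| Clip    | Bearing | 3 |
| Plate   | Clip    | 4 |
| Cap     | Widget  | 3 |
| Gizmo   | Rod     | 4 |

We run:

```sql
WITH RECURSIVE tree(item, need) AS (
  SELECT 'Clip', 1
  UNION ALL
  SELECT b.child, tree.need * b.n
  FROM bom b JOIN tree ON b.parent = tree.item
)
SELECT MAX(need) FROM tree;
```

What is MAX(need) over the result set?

36

Base: (Clip, need=1).
Iteration 1: components of {Clip} -> Bearing = 1*3 = 3.
Iteration 2: components of {Bearing} -> Cap = 3*4 = 12, Gizmo = 3*3 = 9.
Iteration 3: components of {Cap,Gizmo} -> Rod = 9*4 = 36, Widget = 12*3 = 36.
Iteration 4: no further components; recursion stops.
need values: 1, 3, 9, 12, 36, 36; the maximum is 36.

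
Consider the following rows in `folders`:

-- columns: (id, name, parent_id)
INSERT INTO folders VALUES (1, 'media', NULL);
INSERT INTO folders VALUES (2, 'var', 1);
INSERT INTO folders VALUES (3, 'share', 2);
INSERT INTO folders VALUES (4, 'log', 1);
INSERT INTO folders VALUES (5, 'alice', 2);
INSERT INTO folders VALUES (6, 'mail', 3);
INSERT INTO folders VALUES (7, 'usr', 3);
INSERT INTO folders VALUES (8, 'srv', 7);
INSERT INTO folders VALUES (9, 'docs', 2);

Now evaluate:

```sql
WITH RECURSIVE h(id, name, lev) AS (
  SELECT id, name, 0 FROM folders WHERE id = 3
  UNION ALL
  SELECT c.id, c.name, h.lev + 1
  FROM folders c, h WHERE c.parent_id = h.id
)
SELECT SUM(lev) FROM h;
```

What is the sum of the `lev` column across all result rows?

Base: id=3 (share) at lev 0.
Iteration 1: rows with parent_id in {3} -> mail (id 6, lev 1), usr (id 7, lev 1).
Iteration 2: rows with parent_id in {6,7} -> srv (id 8, lev 2).
Iteration 3: no rows with parent_id in {8}; recursion stops.
SUM(lev) = 0 + 1 + 1 + 2 = 4.

4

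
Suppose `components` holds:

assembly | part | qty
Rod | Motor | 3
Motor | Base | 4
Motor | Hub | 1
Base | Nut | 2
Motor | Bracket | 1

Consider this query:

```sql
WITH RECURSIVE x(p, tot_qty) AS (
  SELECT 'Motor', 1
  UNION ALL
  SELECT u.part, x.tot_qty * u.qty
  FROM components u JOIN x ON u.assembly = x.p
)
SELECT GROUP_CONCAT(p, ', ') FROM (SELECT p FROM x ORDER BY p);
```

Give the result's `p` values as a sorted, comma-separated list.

Base: (Motor, tot_qty=1).
Iteration 1: components of {Motor} -> Base = 1*4 = 4, Bracket = 1*1 = 1, Hub = 1*1 = 1.
Iteration 2: components of {Base,Bracket,Hub} -> Nut = 4*2 = 8.
Iteration 3: no further components; recursion stops.

Base, Bracket, Hub, Motor, Nut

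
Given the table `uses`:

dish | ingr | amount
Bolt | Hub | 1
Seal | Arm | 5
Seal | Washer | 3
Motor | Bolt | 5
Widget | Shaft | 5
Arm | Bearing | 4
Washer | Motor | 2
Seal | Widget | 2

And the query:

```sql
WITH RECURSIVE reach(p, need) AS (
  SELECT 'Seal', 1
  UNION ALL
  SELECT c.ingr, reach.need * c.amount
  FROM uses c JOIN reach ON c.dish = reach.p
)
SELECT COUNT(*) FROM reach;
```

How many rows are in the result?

Base: (Seal, need=1).
Iteration 1: components of {Seal} -> Arm = 1*5 = 5, Washer = 1*3 = 3, Widget = 1*2 = 2.
Iteration 2: components of {Arm,Washer,Widget} -> Bearing = 5*4 = 20, Motor = 3*2 = 6, Shaft = 2*5 = 10.
Iteration 3: components of {Bearing,Motor,Shaft} -> Bolt = 6*5 = 30.
Iteration 4: components of {Bolt} -> Hub = 30*1 = 30.
Iteration 5: no further components; recursion stops.
Total rows emitted: 9.

9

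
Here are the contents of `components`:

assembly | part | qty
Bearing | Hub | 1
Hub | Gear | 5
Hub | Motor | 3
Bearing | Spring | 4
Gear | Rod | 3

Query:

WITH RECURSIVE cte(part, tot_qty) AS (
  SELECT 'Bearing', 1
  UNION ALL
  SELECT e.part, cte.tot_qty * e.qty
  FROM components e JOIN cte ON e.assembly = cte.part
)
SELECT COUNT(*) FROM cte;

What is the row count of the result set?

6

Base: (Bearing, tot_qty=1).
Iteration 1: components of {Bearing} -> Hub = 1*1 = 1, Spring = 1*4 = 4.
Iteration 2: components of {Hub,Spring} -> Gear = 1*5 = 5, Motor = 1*3 = 3.
Iteration 3: components of {Gear,Motor} -> Rod = 5*3 = 15.
Iteration 4: no further components; recursion stops.
Total rows emitted: 6.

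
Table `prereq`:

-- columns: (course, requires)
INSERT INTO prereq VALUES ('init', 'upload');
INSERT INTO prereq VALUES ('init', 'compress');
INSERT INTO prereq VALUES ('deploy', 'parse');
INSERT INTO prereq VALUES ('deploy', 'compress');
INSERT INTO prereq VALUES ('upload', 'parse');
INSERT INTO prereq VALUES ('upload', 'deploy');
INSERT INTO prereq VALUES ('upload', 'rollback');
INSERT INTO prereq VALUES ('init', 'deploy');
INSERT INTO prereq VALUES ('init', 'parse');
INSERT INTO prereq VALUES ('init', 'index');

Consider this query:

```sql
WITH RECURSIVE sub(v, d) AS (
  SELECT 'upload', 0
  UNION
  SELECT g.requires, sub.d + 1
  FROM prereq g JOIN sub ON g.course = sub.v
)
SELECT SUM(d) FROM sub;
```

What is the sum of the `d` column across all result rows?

7

Base: (upload, d=0).
Iteration 1: edges from {upload} -> (deploy, d=1), (parse, d=1), (rollback, d=1).
Iteration 2: edges from {deploy,parse,rollback} -> (compress, d=2), (parse, d=2).
Iteration 3: no outgoing edges from {compress,parse}; recursion stops.
SUM(d) = 0 + 1 + 1 + 1 + 2 + 2 = 7.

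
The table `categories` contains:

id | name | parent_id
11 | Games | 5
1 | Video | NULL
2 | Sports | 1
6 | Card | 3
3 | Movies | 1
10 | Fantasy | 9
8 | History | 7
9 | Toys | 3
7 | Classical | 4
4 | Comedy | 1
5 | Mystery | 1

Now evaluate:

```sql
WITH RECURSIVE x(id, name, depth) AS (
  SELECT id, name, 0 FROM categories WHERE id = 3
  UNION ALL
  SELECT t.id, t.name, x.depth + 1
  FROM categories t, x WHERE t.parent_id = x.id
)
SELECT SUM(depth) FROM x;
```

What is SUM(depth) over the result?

4

Base: id=3 (Movies) at depth 0.
Iteration 1: rows with parent_id in {3} -> Card (id 6, depth 1), Toys (id 9, depth 1).
Iteration 2: rows with parent_id in {6,9} -> Fantasy (id 10, depth 2).
Iteration 3: no rows with parent_id in {10}; recursion stops.
SUM(depth) = 0 + 1 + 1 + 2 = 4.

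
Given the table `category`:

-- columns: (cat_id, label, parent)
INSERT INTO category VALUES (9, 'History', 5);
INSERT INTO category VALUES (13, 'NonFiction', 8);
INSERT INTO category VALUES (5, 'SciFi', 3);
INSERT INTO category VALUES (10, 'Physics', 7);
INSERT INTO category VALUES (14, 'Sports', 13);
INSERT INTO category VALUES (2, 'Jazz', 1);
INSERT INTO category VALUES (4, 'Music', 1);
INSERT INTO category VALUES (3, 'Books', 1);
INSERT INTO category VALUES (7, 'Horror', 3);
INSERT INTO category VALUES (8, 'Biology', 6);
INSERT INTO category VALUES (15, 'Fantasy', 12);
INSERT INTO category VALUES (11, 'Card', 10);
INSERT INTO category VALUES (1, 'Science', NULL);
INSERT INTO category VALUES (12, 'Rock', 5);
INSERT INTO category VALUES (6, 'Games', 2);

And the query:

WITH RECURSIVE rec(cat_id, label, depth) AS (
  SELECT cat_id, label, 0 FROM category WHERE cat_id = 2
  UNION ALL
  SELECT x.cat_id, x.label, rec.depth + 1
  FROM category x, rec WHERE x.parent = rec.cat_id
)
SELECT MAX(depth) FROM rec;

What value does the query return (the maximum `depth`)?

Base: cat_id=2 (Jazz) at depth 0.
Iteration 1: rows with parent in {2} -> Games (id 6, depth 1).
Iteration 2: rows with parent in {6} -> Biology (id 8, depth 2).
Iteration 3: rows with parent in {8} -> NonFiction (id 13, depth 3).
Iteration 4: rows with parent in {13} -> Sports (id 14, depth 4).
Iteration 5: no rows with parent in {14}; recursion stops.
depth values: 0, 1, 2, 3, 4; the maximum is 4.

4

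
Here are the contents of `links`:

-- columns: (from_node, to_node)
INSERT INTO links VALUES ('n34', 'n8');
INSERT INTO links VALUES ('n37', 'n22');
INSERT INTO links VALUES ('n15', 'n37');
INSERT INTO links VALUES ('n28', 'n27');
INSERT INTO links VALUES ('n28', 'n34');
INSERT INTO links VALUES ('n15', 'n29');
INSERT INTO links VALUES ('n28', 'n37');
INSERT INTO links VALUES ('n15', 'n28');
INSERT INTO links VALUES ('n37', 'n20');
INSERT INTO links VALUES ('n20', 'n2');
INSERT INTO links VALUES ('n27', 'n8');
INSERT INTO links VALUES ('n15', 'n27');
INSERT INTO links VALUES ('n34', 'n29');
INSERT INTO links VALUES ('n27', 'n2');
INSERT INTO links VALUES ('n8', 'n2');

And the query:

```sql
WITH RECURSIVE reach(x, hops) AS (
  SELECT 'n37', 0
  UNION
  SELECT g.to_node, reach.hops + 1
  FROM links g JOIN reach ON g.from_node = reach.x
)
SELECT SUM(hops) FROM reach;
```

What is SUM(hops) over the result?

4

Base: (n37, hops=0).
Iteration 1: edges from {n37} -> (n20, hops=1), (n22, hops=1).
Iteration 2: edges from {n20,n22} -> (n2, hops=2).
Iteration 3: no outgoing edges from {n2}; recursion stops.
SUM(hops) = 0 + 1 + 1 + 2 = 4.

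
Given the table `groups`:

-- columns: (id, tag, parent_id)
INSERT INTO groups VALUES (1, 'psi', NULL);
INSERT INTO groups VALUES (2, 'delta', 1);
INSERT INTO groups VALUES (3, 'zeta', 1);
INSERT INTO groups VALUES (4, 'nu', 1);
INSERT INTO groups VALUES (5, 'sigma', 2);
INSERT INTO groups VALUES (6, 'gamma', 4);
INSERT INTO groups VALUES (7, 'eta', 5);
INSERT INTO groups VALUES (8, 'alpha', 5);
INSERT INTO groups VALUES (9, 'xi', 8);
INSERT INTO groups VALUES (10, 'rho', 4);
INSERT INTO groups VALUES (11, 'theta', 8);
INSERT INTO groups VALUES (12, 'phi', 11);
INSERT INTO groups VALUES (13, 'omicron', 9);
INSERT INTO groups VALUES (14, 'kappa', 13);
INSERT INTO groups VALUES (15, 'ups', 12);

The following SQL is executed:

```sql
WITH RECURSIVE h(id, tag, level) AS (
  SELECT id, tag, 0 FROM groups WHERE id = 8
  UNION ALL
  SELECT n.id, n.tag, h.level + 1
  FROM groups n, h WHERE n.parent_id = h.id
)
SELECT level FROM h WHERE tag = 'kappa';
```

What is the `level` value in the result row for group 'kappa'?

3

Base: id=8 (alpha) at level 0.
Iteration 1: rows with parent_id in {8} -> xi (id 9, level 1), theta (id 11, level 1).
Iteration 2: rows with parent_id in {9,11} -> phi (id 12, level 2), omicron (id 13, level 2).
Iteration 3: rows with parent_id in {12,13} -> kappa (id 14, level 3), ups (id 15, level 3).
Iteration 4: no rows with parent_id in {14,15}; recursion stops.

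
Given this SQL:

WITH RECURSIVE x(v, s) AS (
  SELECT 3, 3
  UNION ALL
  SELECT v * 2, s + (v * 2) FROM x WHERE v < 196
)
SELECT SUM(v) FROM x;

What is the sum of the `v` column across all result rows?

765

Base: v=3, s=3.
Iteration 1: 3 < 196 holds -> v = 3 * 2 = 6, s = 3 + 6 = 9.
Iteration 2: 6 < 196 holds -> v = 6 * 2 = 12, s = 9 + 12 = 21.
Iteration 3: 12 < 196 holds -> v = 12 * 2 = 24, s = 21 + 24 = 45.
Iteration 4: 24 < 196 holds -> v = 24 * 2 = 48, s = 45 + 48 = 93.
Iteration 5: 48 < 196 holds -> v = 48 * 2 = 96, s = 93 + 96 = 189.
Iteration 6: 96 < 196 holds -> v = 96 * 2 = 192, s = 189 + 192 = 381.
Iteration 7: 192 < 196 holds -> v = 192 * 2 = 384, s = 381 + 384 = 765.
Iteration 8: 384 < 196 fails; recursion stops.
SUM(v) = 3 + 6 + 12 + 24 + 48 + 96 + 192 + 384 = 765.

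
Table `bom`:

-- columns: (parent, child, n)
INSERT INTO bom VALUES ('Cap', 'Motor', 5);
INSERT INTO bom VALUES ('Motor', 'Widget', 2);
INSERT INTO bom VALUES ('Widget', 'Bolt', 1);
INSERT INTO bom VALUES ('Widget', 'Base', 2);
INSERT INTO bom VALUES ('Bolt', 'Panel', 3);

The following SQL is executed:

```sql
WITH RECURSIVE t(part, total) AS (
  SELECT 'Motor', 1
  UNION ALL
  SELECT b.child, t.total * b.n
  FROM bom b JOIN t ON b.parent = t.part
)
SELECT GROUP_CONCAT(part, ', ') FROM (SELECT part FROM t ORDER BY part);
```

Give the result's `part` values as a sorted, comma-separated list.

Base: (Motor, total=1).
Iteration 1: components of {Motor} -> Widget = 1*2 = 2.
Iteration 2: components of {Widget} -> Base = 2*2 = 4, Bolt = 2*1 = 2.
Iteration 3: components of {Base,Bolt} -> Panel = 2*3 = 6.
Iteration 4: no further components; recursion stops.

Base, Bolt, Motor, Panel, Widget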